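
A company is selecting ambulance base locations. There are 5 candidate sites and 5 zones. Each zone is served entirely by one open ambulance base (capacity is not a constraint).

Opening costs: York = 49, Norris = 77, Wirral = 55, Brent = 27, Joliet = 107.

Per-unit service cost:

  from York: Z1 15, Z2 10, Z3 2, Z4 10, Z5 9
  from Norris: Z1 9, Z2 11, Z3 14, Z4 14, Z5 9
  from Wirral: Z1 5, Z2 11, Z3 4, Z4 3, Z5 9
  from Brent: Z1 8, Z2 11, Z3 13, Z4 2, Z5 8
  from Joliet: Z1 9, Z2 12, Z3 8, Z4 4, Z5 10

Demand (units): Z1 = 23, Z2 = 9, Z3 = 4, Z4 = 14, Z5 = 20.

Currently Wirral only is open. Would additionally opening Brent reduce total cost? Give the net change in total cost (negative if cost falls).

Current service cost with {Wirral}: 452.
Adding Brent: each zone re-picks its cheapest; new service cost 418, saving 34.
Extra fixed cost: 27. Net change = 27 − 34 = -7.
(Totals: 507 → 500.)

Yes — net change −7 (cost falls by 7).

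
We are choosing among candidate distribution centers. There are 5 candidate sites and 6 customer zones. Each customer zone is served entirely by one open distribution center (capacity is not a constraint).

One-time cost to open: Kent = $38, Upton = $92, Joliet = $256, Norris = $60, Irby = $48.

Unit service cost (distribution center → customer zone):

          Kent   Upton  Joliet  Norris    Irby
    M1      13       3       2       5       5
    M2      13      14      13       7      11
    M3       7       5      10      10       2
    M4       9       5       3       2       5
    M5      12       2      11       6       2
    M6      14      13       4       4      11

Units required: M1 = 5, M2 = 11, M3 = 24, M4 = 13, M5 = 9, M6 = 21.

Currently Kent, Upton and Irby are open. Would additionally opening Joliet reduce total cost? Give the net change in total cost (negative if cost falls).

No — net change +78 (cost rises by 78).

Current service cost with {Kent, Upton, Irby}: 498.
Adding Joliet: each customer zone re-picks its cheapest; new service cost 320, saving 178.
Extra fixed cost: 256. Net change = 256 − 178 = 78.
(Totals: 676 → 754.)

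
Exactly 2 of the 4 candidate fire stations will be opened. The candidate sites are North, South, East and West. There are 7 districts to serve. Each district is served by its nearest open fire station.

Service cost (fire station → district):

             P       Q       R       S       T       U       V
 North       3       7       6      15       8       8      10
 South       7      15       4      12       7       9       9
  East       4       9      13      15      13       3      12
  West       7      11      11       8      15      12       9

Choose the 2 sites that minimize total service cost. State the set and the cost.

With exactly 2 open, each district uses its cheapest among the chosen.
{South, East}: P→East 4, Q→East 9, R→South 4, S→South 12, T→South 7, U→East 3, V→South 9. Service cost 48.
{North, West}: service cost 49
{North, South}: service cost 50
Among all 6 size-2 choices, {South, East} is lowest.

Choose South and East; total service cost 48.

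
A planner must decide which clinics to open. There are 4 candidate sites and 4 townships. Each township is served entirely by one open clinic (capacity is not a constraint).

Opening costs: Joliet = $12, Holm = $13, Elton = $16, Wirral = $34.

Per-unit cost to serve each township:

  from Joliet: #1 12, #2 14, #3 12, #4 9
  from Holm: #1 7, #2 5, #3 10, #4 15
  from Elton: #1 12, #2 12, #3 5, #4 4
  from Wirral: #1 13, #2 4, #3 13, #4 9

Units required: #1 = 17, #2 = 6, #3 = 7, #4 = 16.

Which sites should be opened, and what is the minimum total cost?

Open Holm and Elton; minimum total cost 277.

For any fixed open set, each township goes to its cheapest open site; total = fixed + service.
{Holm, Elton}: #1→Holm 7·17=119, #2→Holm 5·6=30, #3→Elton 5·7=35, #4→Elton 4·16=64. Service 248; fixed 29; total 277.
{Joliet, Holm, Elton}: service 248 + fixed 41 = 289
{Holm, Elton, Wirral}: service 242 + fixed 63 = 305
{Joliet, Holm, Elton, Wirral}: service 242 + fixed 75 = 317
No other subset beats 277.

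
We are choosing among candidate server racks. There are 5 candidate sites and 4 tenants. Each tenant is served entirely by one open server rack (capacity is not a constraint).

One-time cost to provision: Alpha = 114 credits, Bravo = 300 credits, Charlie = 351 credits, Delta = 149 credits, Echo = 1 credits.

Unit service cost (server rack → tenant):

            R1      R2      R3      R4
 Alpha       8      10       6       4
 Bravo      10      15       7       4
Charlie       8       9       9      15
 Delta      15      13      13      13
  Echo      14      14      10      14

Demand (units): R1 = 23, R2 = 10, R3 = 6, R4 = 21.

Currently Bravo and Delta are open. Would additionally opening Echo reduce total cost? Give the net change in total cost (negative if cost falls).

No — net change +1 (cost rises by 1).

Current service cost with {Bravo, Delta}: 486.
Adding Echo: each tenant re-picks its cheapest; new service cost 486, saving 0.
Extra fixed cost: 1. Net change = 1 − 0 = 1.
(Totals: 935 → 936.)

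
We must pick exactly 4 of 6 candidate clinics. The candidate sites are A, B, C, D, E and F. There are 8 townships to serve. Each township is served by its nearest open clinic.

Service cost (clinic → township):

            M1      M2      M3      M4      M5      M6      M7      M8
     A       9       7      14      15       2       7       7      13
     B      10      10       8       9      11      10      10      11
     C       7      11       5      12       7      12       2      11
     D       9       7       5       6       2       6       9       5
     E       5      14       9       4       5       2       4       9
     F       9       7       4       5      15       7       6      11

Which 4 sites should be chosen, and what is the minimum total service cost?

Choose C, D, E and F; total service cost 31.

With exactly 4 open, each township uses its cheapest among the chosen.
{C, D, E, F}: M1→E 5, M2→D 7, M3→F 4, M4→E 4, M5→D 2, M6→E 2, M7→C 2, M8→D 5. Service cost 31.
{A, C, D, E}: service cost 32
{B, C, D, E}: service cost 32
Among all 15 size-4 choices, {C, D, E, F} is lowest.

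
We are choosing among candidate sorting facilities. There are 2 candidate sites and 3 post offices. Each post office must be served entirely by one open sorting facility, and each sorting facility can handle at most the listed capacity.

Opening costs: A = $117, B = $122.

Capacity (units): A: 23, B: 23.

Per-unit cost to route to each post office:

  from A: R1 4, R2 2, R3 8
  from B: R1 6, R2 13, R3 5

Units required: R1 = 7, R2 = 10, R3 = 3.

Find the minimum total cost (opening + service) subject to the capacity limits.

Open {A}: R1→A 4·7=28, R2→A 2·10=20, R3→A 8·3=24.
Loads: A carries 20/23. Service 72; fixed 117; total 189.
Next best feasible plan costs 302.

Minimum total cost: 189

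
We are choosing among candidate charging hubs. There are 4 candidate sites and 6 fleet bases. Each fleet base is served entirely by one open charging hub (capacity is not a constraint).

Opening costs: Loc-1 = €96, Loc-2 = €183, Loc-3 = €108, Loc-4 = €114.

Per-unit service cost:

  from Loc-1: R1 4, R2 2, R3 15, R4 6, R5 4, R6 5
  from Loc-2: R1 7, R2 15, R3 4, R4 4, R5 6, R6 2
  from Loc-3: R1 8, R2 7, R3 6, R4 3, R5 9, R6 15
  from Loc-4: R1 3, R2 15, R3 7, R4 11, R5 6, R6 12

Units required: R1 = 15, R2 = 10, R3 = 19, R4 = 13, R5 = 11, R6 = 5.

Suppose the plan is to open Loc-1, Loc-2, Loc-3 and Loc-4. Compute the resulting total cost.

Each fleet base is assigned to its cheapest site among the open ones.
{Loc-1, Loc-2, Loc-3, Loc-4}: R1→Loc-4 3·15=45, R2→Loc-1 2·10=20, R3→Loc-2 4·19=76, R4→Loc-3 3·13=39, R5→Loc-1 4·11=44, R6→Loc-2 2·5=10. Service 234; fixed 501; total 735.

Total cost: 735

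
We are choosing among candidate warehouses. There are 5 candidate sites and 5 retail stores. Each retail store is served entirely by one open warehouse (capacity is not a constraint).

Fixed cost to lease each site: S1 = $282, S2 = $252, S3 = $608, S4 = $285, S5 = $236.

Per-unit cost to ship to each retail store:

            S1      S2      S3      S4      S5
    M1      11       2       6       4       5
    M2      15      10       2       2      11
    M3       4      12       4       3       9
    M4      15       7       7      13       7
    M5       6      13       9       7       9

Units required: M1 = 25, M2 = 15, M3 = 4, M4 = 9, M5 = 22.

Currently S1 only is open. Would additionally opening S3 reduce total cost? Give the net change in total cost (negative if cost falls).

No — net change +216 (cost rises by 216).

Current service cost with {S1}: 783.
Adding S3: each retail store re-picks its cheapest; new service cost 391, saving 392.
Extra fixed cost: 608. Net change = 608 − 392 = 216.
(Totals: 1065 → 1281.)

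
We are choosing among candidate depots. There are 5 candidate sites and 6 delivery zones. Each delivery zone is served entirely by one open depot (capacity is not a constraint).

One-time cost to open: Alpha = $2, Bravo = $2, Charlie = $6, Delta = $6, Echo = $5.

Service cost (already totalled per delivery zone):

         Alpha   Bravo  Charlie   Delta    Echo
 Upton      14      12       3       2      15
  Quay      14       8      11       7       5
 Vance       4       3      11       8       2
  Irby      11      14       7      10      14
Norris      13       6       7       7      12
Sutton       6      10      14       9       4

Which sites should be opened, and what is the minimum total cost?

For any fixed open set, each delivery zone goes to its cheapest open site; total = fixed + service.
{Charlie, Echo}: Upton→Charlie 3, Quay→Echo 5, Vance→Echo 2, Irby→Charlie 7, Norris→Charlie 7, Sutton→Echo 4. Service 28; fixed 11; total 39.
{Bravo, Charlie, Echo}: Upton→Charlie 3, Quay→Echo 5, Vance→Echo 2, Irby→Charlie 7, Norris→Bravo 6, Sutton→Echo 4. Service 27; fixed 13; total 40.
{Alpha, Charlie, Echo}: service 28 + fixed 13 = 41
{Alpha, Bravo, Charlie, Delta, Echo}: service 26 + fixed 21 = 47
No other subset beats 39.

Open Charlie and Echo; minimum total cost 39.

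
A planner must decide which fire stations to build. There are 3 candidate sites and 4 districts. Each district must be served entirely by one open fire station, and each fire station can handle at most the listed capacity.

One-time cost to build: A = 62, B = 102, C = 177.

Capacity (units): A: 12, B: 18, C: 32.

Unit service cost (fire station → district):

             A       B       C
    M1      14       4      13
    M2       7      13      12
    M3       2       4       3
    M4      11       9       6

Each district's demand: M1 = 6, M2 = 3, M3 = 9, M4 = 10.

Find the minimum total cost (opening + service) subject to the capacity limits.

Open {A, B}: M1→B 4·6=24, M2→A 7·3=21, M3→A 2·9=18, M4→B 9·10=90.
Loads: A carries 12/12, B carries 16/18. Service 153; fixed 164; total 317.
Next best feasible plan costs 373.

Minimum total cost: 317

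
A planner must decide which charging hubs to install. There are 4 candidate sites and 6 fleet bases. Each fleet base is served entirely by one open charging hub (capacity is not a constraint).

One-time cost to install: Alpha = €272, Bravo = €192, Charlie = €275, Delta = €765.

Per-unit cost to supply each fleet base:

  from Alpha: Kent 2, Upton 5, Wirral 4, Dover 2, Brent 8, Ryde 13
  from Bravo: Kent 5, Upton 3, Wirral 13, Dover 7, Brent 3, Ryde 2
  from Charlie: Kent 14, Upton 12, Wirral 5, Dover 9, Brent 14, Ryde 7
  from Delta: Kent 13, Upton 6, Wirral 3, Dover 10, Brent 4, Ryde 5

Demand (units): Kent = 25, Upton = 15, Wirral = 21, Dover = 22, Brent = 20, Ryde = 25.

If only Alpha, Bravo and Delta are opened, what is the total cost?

Total cost: 1541

Each fleet base is assigned to its cheapest site among the open ones.
{Alpha, Bravo, Delta}: Kent→Alpha 2·25=50, Upton→Bravo 3·15=45, Wirral→Delta 3·21=63, Dover→Alpha 2·22=44, Brent→Bravo 3·20=60, Ryde→Bravo 2·25=50. Service 312; fixed 1229; total 1541.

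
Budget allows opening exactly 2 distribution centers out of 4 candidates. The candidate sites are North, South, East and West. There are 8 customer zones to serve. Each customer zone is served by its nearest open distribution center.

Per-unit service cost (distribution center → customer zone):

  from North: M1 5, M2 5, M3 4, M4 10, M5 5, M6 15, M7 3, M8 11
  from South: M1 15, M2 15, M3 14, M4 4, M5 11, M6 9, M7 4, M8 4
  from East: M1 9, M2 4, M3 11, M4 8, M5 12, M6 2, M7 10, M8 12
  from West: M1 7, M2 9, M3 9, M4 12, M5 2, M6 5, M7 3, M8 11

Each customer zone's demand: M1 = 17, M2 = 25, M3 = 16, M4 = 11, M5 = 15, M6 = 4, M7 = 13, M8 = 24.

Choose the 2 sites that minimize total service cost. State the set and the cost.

Choose North and South; total service cost 564.

With exactly 2 open, each customer zone uses its cheapest among the chosen.
{North, South}: M1→North 5·17=85, M2→North 5·25=125, M3→North 4·16=64, M4→South 4·11=44, M5→North 5·15=75, M6→South 9·4=36, M7→North 3·13=39, M8→South 4·24=96. Service cost 564.
{South, West}: service cost 717
{North, East}: service cost 723
Among all 6 size-2 choices, {North, South} is lowest.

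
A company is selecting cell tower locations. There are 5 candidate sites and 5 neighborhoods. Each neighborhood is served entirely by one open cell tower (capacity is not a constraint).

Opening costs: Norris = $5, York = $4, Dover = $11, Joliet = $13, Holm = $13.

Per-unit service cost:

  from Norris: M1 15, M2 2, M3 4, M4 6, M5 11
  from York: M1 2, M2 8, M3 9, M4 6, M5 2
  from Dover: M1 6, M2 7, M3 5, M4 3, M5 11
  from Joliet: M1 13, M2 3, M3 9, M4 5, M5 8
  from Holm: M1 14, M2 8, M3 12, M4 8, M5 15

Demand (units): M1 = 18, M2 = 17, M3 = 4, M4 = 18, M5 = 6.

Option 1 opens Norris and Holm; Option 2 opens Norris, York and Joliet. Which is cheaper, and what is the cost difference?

Option 2 is cheaper by 284.

Option 1: {Norris, Holm}: M1→Holm 14·18=252, M2→Norris 2·17=34, M3→Norris 4·4=16, M4→Norris 6·18=108, M5→Norris 11·6=66. Service 476; fixed 18; total 494.
Option 2: {Norris, York, Joliet}: M1→York 2·18=36, M2→Norris 2·17=34, M3→Norris 4·4=16, M4→Joliet 5·18=90, M5→York 2·6=12. Service 188; fixed 22; total 210.
Difference: |494 − 210| = 284.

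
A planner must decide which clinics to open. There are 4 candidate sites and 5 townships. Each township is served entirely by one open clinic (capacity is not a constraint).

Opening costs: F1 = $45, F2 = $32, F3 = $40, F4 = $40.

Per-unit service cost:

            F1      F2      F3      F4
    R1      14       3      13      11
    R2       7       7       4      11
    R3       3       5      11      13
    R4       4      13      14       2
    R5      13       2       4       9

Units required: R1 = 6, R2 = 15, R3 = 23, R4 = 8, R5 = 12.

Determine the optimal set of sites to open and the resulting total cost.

Open F1, F2 and F3; minimum total cost 320.

For any fixed open set, each township goes to its cheapest open site; total = fixed + service.
{F1, F2, F3}: R1→F2 3·6=18, R2→F3 4·15=60, R3→F1 3·23=69, R4→F1 4·8=32, R5→F2 2·12=24. Service 203; fixed 117; total 320.
{F1, F2}: R1→F2 3·6=18, R2→F1 7·15=105, R3→F1 3·23=69, R4→F1 4·8=32, R5→F2 2·12=24. Service 248; fixed 77; total 325.
{F1, F2, F3, F4}: service 187 + fixed 157 = 344
{F2}: service 366 + fixed 32 = 398
(All 15 nonempty subsets were checked; F1, F2 and F3 is lowest.)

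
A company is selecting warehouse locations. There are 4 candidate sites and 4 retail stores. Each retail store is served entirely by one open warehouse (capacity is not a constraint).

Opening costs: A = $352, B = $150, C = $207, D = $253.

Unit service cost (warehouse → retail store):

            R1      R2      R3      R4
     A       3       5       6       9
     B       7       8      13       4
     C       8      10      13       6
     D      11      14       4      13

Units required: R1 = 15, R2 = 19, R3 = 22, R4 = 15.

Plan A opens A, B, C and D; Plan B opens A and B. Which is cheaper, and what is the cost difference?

Plan A: {A, B, C, D}: R1→A 3·15=45, R2→A 5·19=95, R3→D 4·22=88, R4→B 4·15=60. Service 288; fixed 962; total 1250.
Plan B: {A, B}: R1→A 3·15=45, R2→A 5·19=95, R3→A 6·22=132, R4→B 4·15=60. Service 332; fixed 502; total 834.
Difference: |1250 − 834| = 416.

Plan B is cheaper by 416.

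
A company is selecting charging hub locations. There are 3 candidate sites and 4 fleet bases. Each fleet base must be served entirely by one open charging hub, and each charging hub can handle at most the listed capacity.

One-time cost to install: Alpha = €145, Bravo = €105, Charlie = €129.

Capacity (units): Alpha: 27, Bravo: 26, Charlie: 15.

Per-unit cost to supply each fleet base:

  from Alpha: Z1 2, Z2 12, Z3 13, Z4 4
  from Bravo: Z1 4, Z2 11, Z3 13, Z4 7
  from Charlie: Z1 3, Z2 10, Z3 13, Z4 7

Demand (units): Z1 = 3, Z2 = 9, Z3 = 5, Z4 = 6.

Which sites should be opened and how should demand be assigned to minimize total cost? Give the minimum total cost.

Minimum total cost: 323

Open {Bravo}: Z1→Bravo 4·3=12, Z2→Bravo 11·9=99, Z3→Bravo 13·5=65, Z4→Bravo 7·6=42.
Loads: Bravo carries 23/26. Service 218; fixed 105; total 323.
Next best feasible plan costs 348.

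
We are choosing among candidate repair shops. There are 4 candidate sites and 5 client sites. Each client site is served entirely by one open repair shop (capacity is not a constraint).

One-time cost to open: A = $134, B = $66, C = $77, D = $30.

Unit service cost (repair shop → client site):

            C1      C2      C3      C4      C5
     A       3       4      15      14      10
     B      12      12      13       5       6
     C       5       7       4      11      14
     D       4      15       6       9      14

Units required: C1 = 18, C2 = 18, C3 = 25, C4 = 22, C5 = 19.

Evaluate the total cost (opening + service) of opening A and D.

Total cost: 828

Each client site is assigned to its cheapest site among the open ones.
{A, D}: C1→A 3·18=54, C2→A 4·18=72, C3→D 6·25=150, C4→D 9·22=198, C5→A 10·19=190. Service 664; fixed 164; total 828.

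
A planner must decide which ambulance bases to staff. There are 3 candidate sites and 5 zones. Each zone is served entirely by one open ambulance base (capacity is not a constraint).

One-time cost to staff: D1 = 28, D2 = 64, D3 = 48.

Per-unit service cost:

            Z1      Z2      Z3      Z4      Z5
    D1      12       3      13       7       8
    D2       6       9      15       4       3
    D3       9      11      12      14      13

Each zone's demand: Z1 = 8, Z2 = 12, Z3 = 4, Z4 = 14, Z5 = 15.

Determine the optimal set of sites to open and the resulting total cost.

For any fixed open set, each zone goes to its cheapest open site; total = fixed + service.
{D1, D2}: Z1→D2 6·8=48, Z2→D1 3·12=36, Z3→D1 13·4=52, Z4→D2 4·14=56, Z5→D2 3·15=45. Service 237; fixed 92; total 329.
{D1, D2, D3}: service 233 + fixed 140 = 373
{D2}: Z1→D2 6·8=48, Z2→D2 9·12=108, Z3→D2 15·4=60, Z4→D2 4·14=56, Z5→D2 3·15=45. Service 317; fixed 64; total 381.
{D1}: service 402 + fixed 28 = 430
No other subset beats 329.

Open D1 and D2; minimum total cost 329.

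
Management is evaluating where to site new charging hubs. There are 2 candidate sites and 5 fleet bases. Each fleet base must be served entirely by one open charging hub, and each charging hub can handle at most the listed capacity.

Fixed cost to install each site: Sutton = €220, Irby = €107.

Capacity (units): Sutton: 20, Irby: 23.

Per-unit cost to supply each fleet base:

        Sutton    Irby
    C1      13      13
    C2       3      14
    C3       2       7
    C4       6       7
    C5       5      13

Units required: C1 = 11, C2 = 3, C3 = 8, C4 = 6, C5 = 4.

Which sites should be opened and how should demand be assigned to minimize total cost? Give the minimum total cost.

Minimum total cost: 557

Open {Sutton, Irby}: C1→Irby 13·11=143, C2→Sutton 3·3=9, C3→Sutton 2·8=16, C4→Irby 7·6=42, C5→Sutton 5·4=20.
Loads: Sutton carries 15/20, Irby carries 17/23. Service 230; fixed 327; total 557.
Next best feasible plan costs 583.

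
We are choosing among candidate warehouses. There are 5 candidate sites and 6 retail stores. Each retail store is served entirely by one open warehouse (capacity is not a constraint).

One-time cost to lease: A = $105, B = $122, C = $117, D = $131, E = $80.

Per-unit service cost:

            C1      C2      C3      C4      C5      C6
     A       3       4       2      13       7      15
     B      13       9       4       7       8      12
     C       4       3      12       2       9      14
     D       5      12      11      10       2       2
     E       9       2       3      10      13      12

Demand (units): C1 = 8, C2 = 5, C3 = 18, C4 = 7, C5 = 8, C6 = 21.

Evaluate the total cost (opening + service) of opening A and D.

Total cost: 444

Each retail store is assigned to its cheapest site among the open ones.
{A, D}: C1→A 3·8=24, C2→A 4·5=20, C3→A 2·18=36, C4→D 10·7=70, C5→D 2·8=16, C6→D 2·21=42. Service 208; fixed 236; total 444.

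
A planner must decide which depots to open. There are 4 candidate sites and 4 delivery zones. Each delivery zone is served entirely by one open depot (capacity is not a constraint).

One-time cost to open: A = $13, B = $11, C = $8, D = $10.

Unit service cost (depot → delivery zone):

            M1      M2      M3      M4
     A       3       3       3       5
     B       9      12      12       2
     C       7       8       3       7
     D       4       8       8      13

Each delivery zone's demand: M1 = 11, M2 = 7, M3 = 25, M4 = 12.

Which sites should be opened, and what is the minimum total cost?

For any fixed open set, each delivery zone goes to its cheapest open site; total = fixed + service.
{A, B}: M1→A 3·11=33, M2→A 3·7=21, M3→A 3·25=75, M4→B 2·12=24. Service 153; fixed 24; total 177.
{A, B, C}: service 153 + fixed 32 = 185
{A, B, D}: service 153 + fixed 34 = 187
{A, B, C, D}: M1→A 3·11=33, M2→A 3·7=21, M3→A 3·25=75, M4→B 2·12=24. Service 153; fixed 42; total 195.
(All 15 nonempty subsets were checked; A and B is lowest.)

Open A and B; minimum total cost 177.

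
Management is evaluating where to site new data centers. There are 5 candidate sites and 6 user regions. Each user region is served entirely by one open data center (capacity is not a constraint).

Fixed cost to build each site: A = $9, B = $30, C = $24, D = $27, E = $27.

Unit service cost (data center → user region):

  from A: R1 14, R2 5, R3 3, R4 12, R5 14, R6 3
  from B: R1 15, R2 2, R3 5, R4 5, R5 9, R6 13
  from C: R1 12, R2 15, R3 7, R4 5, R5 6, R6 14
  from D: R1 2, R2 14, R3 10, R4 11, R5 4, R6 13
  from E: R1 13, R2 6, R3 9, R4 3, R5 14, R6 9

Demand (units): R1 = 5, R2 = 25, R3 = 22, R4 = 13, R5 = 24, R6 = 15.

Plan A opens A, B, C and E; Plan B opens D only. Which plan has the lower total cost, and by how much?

Plan A: {A, B, C, E}: R1→C 12·5=60, R2→B 2·25=50, R3→A 3·22=66, R4→E 3·13=39, R5→C 6·24=144, R6→A 3·15=45. Service 404; fixed 90; total 494.
Plan B: {D}: R1→D 2·5=10, R2→D 14·25=350, R3→D 10·22=220, R4→D 11·13=143, R5→D 4·24=96, R6→D 13·15=195. Service 1014; fixed 27; total 1041.
Difference: |494 − 1041| = 547.

Plan A is cheaper by 547.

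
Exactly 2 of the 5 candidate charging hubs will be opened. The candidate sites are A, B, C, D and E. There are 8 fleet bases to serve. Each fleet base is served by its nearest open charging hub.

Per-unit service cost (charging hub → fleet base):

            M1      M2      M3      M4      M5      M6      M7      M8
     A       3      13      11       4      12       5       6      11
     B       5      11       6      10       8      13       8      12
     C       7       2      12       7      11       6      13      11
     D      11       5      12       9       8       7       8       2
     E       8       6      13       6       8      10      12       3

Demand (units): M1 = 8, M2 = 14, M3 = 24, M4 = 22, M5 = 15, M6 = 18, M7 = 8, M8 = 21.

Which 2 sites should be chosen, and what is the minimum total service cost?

Choose A and D; total service cost 746.

With exactly 2 open, each fleet base uses its cheapest among the chosen.
{A, D}: M1→A 3·8=24, M2→D 5·14=70, M3→A 11·24=264, M4→A 4·22=88, M5→D 8·15=120, M6→A 5·18=90, M7→A 6·8=48, M8→D 2·21=42. Service cost 746.
{A, E}: service cost 781
{B, D}: service cost 804
Among all 10 size-2 choices, {A, D} is lowest.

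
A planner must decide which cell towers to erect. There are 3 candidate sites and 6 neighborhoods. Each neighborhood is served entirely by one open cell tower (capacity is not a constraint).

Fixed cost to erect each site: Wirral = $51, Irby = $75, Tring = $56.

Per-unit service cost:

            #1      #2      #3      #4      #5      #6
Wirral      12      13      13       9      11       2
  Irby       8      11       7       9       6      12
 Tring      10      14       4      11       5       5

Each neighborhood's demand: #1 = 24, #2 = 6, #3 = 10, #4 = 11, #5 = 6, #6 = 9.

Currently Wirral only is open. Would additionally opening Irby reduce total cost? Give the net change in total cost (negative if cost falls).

Current service cost with {Wirral}: 679.
Adding Irby: each neighborhood re-picks its cheapest; new service cost 481, saving 198.
Extra fixed cost: 75. Net change = 75 − 198 = -123.
(Totals: 730 → 607.)

Yes — net change −123 (cost falls by 123).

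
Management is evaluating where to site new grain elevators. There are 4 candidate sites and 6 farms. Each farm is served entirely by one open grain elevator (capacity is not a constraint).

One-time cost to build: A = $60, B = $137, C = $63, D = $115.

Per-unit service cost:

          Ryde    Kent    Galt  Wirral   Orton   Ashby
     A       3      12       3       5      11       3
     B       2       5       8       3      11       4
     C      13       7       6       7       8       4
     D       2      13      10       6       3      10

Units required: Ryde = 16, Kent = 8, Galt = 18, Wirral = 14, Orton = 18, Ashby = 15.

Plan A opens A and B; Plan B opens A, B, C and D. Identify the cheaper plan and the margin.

Plan A is cheaper by 34.

Plan A: {A, B}: Ryde→B 2·16=32, Kent→B 5·8=40, Galt→A 3·18=54, Wirral→B 3·14=42, Orton→A 11·18=198, Ashby→A 3·15=45. Service 411; fixed 197; total 608.
Plan B: {A, B, C, D}: Ryde→B 2·16=32, Kent→B 5·8=40, Galt→A 3·18=54, Wirral→B 3·14=42, Orton→D 3·18=54, Ashby→A 3·15=45. Service 267; fixed 375; total 642.
Difference: |608 − 642| = 34.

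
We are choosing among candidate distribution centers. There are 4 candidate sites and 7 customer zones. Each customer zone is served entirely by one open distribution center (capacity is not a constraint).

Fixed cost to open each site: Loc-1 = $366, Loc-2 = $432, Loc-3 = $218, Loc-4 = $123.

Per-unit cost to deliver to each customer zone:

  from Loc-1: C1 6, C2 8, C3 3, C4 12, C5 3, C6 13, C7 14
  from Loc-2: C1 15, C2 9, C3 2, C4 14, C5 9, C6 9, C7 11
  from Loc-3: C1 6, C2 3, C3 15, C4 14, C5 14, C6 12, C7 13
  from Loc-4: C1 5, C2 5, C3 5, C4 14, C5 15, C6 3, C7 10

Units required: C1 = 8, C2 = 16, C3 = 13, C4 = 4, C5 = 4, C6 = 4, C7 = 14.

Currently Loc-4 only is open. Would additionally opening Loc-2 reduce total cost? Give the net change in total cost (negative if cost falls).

No — net change +369 (cost rises by 369).

Current service cost with {Loc-4}: 453.
Adding Loc-2: each customer zone re-picks its cheapest; new service cost 390, saving 63.
Extra fixed cost: 432. Net change = 432 − 63 = 369.
(Totals: 576 → 945.)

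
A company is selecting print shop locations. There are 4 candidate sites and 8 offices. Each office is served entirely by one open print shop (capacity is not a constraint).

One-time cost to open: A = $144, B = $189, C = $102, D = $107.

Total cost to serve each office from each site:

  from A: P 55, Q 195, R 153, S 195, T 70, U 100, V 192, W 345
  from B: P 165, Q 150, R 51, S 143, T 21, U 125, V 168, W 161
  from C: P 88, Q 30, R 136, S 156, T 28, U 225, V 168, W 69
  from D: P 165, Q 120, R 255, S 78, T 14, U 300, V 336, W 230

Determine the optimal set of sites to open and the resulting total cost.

For any fixed open set, each office goes to its cheapest open site; total = fixed + service.
{B, C}: P→C 88, Q→C 30, R→B 51, S→B 143, T→B 21, U→B 125, V→B 168, W→C 69. Service 695; fixed 291; total 986.
{A, C}: P→A 55, Q→C 30, R→C 136, S→C 156, T→C 28, U→A 100, V→C 168, W→C 69. Service 742; fixed 246; total 988.
{C}: service 900 + fixed 102 = 1002
{A, B, C, D}: P→A 55, Q→C 30, R→B 51, S→D 78, T→D 14, U→A 100, V→B 168, W→C 69. Service 565; fixed 542; total 1107.
(All 15 nonempty subsets were checked; B and C is lowest.)

Open B and C; minimum total cost 986.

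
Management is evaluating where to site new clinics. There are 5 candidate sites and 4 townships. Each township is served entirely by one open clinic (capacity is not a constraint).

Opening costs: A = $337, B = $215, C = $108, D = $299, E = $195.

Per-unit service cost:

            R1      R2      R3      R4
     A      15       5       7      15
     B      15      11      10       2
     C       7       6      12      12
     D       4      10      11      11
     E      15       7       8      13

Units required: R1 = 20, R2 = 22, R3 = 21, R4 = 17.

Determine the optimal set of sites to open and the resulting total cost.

Open C only; minimum total cost 836.

For any fixed open set, each township goes to its cheapest open site; total = fixed + service.
{C}: R1→C 7·20=140, R2→C 6·22=132, R3→C 12·21=252, R4→C 12·17=204. Service 728; fixed 108; total 836.
{B, C}: R1→C 7·20=140, R2→C 6·22=132, R3→B 10·21=210, R4→B 2·17=34. Service 516; fixed 323; total 839.
{C, E}: R1→C 7·20=140, R2→C 6·22=132, R3→E 8·21=168, R4→C 12·17=204. Service 644; fixed 303; total 947.
{A, B, C, D, E}: service 371 + fixed 1154 = 1525
No other subset beats 836.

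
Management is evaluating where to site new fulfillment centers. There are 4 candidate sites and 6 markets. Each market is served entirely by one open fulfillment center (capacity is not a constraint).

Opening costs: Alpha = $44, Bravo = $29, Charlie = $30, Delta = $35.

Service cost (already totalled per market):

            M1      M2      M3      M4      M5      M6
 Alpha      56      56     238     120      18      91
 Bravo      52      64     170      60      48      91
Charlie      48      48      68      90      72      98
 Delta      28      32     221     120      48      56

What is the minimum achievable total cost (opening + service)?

For any fixed open set, each market goes to its cheapest open site; total = fixed + service.
{Bravo, Charlie, Delta}: M1→Delta 28, M2→Delta 32, M3→Charlie 68, M4→Bravo 60, M5→Bravo 48, M6→Delta 56. Service 292; fixed 94; total 386.
{Charlie, Delta}: service 322 + fixed 65 = 387
{Alpha, Bravo, Charlie, Delta}: M1→Delta 28, M2→Delta 32, M3→Charlie 68, M4→Bravo 60, M5→Alpha 18, M6→Delta 56. Service 262; fixed 138; total 400.
{Bravo}: service 485 + fixed 29 = 514
No other subset beats 386.

Minimum total cost: 386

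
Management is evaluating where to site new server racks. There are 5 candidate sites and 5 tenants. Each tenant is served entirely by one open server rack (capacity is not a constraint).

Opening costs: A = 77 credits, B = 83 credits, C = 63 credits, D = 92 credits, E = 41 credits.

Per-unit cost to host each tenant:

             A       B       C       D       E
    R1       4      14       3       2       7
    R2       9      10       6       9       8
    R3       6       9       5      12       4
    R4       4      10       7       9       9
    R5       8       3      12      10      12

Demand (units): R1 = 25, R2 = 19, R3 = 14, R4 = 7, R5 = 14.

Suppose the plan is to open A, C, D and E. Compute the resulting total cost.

Each tenant is assigned to its cheapest site among the open ones.
{A, C, D, E}: R1→D 2·25=50, R2→C 6·19=114, R3→E 4·14=56, R4→A 4·7=28, R5→A 8·14=112. Service 360; fixed 273; total 633.

Total cost: 633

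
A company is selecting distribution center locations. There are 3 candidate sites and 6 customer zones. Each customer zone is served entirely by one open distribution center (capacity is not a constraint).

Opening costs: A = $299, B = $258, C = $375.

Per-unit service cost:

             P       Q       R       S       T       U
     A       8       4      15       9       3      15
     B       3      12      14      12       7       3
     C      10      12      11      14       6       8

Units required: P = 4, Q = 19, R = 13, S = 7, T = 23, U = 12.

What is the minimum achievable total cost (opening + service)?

For any fixed open set, each customer zone goes to its cheapest open site; total = fixed + service.
{A}: P→A 8·4=32, Q→A 4·19=76, R→A 15·13=195, S→A 9·7=63, T→A 3·23=69, U→A 15·12=180. Service 615; fixed 299; total 914.
{B}: service 703 + fixed 258 = 961
{A, B}: P→B 3·4=12, Q→A 4·19=76, R→B 14·13=182, S→A 9·7=63, T→A 3·23=69, U→B 3·12=36. Service 438; fixed 557; total 995.
{A, B, C}: P→B 3·4=12, Q→A 4·19=76, R→C 11·13=143, S→A 9·7=63, T→A 3·23=69, U→B 3·12=36. Service 399; fixed 932; total 1331.
No other subset beats 914.

Minimum total cost: 914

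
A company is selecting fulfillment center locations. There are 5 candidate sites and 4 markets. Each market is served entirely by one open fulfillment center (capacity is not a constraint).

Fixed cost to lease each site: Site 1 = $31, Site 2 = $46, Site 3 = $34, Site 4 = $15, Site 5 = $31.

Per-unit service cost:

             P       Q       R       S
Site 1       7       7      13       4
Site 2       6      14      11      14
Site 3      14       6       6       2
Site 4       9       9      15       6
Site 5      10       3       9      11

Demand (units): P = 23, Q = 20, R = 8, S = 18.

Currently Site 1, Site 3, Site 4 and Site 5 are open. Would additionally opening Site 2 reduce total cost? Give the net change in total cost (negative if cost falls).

No — net change +23 (cost rises by 23).

Current service cost with {Site 1, Site 3, Site 4, Site 5}: 305.
Adding Site 2: each market re-picks its cheapest; new service cost 282, saving 23.
Extra fixed cost: 46. Net change = 46 − 23 = 23.
(Totals: 416 → 439.)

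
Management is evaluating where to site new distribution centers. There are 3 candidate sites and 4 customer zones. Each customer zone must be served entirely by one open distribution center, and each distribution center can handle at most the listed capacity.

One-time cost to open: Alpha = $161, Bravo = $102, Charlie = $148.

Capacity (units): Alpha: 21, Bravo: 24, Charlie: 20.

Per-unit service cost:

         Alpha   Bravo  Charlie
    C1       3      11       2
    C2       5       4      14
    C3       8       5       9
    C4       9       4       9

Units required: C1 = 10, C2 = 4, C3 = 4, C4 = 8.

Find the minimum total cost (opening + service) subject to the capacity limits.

Open {Bravo, Charlie}: C1→Charlie 2·10=20, C2→Bravo 4·4=16, C3→Bravo 5·4=20, C4→Bravo 4·8=32.
Loads: Bravo carries 16/24, Charlie carries 10/20. Service 88; fixed 250; total 338.
Next best feasible plan costs 354.

Minimum total cost: 338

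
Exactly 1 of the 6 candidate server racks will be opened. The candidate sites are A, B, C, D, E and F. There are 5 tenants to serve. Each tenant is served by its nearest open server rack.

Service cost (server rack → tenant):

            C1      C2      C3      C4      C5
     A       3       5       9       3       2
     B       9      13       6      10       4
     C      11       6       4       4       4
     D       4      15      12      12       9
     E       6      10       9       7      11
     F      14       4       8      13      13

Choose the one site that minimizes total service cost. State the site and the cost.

Choose A only; total service cost 22.

With exactly 1 open, each tenant uses its cheapest among the chosen.
{A}: C1→A 3, C2→A 5, C3→A 9, C4→A 3, C5→A 2. Service cost 22.
{C}: service cost 29
{B}: service cost 42
Among all 6 size-1 choices, {A} is lowest.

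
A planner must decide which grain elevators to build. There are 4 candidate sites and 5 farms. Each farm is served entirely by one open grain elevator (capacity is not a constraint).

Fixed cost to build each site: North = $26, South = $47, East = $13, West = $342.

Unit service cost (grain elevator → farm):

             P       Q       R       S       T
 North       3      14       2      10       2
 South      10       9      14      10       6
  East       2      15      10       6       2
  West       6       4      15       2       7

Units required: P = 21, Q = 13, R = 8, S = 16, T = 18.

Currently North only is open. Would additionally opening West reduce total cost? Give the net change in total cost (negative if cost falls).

Current service cost with {North}: 457.
Adding West: each farm re-picks its cheapest; new service cost 199, saving 258.
Extra fixed cost: 342. Net change = 342 − 258 = 84.
(Totals: 483 → 567.)

No — net change +84 (cost rises by 84).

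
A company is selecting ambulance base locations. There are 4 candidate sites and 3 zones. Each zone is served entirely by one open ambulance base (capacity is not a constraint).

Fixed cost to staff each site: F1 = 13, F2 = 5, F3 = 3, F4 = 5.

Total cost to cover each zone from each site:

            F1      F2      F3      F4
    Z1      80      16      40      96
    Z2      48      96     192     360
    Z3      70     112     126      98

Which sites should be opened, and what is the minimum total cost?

Open F1 and F2; minimum total cost 152.

For any fixed open set, each zone goes to its cheapest open site; total = fixed + service.
{F1, F2}: Z1→F2 16, Z2→F1 48, Z3→F1 70. Service 134; fixed 18; total 152.
{F1, F2, F3}: service 134 + fixed 21 = 155
{F1, F2, F4}: Z1→F2 16, Z2→F1 48, Z3→F1 70. Service 134; fixed 23; total 157.
{F1, F2, F3, F4}: Z1→F2 16, Z2→F1 48, Z3→F1 70. Service 134; fixed 26; total 160.
No other subset beats 152.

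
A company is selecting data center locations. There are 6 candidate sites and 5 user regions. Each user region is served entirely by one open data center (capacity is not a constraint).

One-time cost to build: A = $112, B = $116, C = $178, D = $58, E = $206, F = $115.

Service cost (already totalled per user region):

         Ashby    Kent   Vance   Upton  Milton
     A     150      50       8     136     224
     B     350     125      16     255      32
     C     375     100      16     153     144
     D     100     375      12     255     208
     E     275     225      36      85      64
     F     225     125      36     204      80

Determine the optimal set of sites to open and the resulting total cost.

For any fixed open set, each user region goes to its cheapest open site; total = fixed + service.
{A, B}: Ashby→A 150, Kent→A 50, Vance→A 8, Upton→A 136, Milton→B 32. Service 376; fixed 228; total 604.
{A, B, D}: service 326 + fixed 286 = 612
{A, F}: Ashby→A 150, Kent→A 50, Vance→A 8, Upton→A 136, Milton→F 80. Service 424; fixed 227; total 651.
{A, B, C, D, E, F}: service 275 + fixed 785 = 1060
No other subset beats 604.

Open A and B; minimum total cost 604.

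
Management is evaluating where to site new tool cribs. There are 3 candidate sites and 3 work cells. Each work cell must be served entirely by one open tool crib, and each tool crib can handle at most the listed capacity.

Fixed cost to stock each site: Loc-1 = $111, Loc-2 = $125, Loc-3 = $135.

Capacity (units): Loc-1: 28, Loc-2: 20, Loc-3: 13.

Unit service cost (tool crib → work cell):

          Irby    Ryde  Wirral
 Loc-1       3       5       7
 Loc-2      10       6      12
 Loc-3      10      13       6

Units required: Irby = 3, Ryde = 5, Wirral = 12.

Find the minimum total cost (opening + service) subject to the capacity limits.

Open {Loc-1}: Irby→Loc-1 3·3=9, Ryde→Loc-1 5·5=25, Wirral→Loc-1 7·12=84.
Loads: Loc-1 carries 20/28. Service 118; fixed 111; total 229.
Next best feasible plan costs 329.

Minimum total cost: 229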